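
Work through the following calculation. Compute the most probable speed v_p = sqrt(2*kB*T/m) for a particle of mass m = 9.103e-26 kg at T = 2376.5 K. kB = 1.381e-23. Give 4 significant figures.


Step 1: Numerator = 2*kB*T = 2*1.381e-23*2376.5 = 6.564e-20
Step 2: Ratio = 6.564e-20 / 9.103e-26 = 7.211e+05
Step 3: v_p = sqrt(7.211e+05) = 849.2 m/s

849.2


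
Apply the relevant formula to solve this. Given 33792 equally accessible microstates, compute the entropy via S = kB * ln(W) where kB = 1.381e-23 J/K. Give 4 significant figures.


Step 1: ln(W) = ln(33792) = 10.43
Step 2: S = kB * ln(W) = 1.381e-23 * 10.43
Step 3: S = 1.44e-22 J/K

1.44e-22


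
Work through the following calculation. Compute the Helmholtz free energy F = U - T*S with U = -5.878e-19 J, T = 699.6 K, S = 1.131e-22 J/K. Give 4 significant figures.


Step 1: T*S = 699.6 * 1.131e-22 = 7.912e-20 J
Step 2: F = U - T*S = -5.878e-19 - 7.912e-20
Step 3: F = -6.669e-19 J

-6.669e-19


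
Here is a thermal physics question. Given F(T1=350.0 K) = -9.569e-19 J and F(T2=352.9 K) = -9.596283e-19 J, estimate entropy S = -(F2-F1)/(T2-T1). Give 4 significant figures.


Step 1: dF = F2 - F1 = -9.596283e-19 - (-9.569e-19) = -2.7283e-21 J
Step 2: dT = T2 - T1 = 352.9 - 350.0 = 2.9 K
Step 3: S = -dF/dT = -(-2.7283e-21)/2.9 = 9.408e-22 J/K

9.408e-22


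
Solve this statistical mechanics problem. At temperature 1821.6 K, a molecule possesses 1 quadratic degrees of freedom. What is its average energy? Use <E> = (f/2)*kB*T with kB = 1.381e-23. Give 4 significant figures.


Step 1: f/2 = 1/2 = 0.5
Step 2: kB*T = 1.381e-23 * 1821.6 = 2.516e-20
Step 3: <E> = 0.5 * 2.516e-20 = 1.258e-20 J

1.258e-20


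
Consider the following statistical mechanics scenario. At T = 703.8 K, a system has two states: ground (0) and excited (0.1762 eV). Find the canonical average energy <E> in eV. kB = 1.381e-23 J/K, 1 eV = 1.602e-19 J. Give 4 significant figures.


Step 1: beta*E = 0.1762*1.602e-19/(1.381e-23*703.8) = 2.904
Step 2: exp(-beta*E) = 0.05479
Step 3: <E> = 0.1762*0.05479/(1+0.05479) = 0.009153 eV

0.009153


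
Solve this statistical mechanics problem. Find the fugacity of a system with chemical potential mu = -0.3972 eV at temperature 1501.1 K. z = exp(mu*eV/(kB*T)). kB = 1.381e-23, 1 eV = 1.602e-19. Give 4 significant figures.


Step 1: Convert mu to Joules: -0.3972*1.602e-19 = -6.363e-20 J
Step 2: kB*T = 1.381e-23*1501.1 = 2.073e-20 J
Step 3: mu/(kB*T) = -3.07
Step 4: z = exp(-3.07) = 0.04644

0.04644


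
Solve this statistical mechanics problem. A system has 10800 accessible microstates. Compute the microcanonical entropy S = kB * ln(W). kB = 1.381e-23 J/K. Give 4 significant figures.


Step 1: ln(W) = ln(10800) = 9.287
Step 2: S = kB * ln(W) = 1.381e-23 * 9.287
Step 3: S = 1.283e-22 J/K

1.283e-22


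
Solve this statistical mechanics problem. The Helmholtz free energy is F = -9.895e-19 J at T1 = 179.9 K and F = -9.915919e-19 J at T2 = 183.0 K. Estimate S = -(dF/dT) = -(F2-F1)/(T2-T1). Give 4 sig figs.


Step 1: dF = F2 - F1 = -9.915919e-19 - (-9.895e-19) = -2.0919e-21 J
Step 2: dT = T2 - T1 = 183.0 - 179.9 = 3.1 K
Step 3: S = -dF/dT = -(-2.0919e-21)/3.1 = 6.748e-22 J/K

6.748e-22


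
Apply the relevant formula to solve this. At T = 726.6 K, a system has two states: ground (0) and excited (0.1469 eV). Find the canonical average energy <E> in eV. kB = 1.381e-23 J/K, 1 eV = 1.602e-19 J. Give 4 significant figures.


Step 1: beta*E = 0.1469*1.602e-19/(1.381e-23*726.6) = 2.345
Step 2: exp(-beta*E) = 0.09582
Step 3: <E> = 0.1469*0.09582/(1+0.09582) = 0.01285 eV

0.01285


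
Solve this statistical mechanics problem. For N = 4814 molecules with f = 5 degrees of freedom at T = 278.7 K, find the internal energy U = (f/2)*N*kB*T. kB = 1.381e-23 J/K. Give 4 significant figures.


Step 1: f/2 = 5/2 = 2.5
Step 2: N*kB*T = 4814*1.381e-23*278.7 = 1.853e-17
Step 3: U = 2.5 * 1.853e-17 = 4.632e-17 J

4.632e-17


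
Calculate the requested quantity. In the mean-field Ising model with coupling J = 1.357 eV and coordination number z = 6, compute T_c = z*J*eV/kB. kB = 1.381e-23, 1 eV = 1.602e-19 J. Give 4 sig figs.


Step 1: z*J = 6*1.357 = 8.142 eV
Step 2: Convert to Joules: 8.142*1.602e-19 = 1.304e-18 J
Step 3: T_c = 1.304e-18 / 1.381e-23 = 9.445e+04 K

9.445e+04


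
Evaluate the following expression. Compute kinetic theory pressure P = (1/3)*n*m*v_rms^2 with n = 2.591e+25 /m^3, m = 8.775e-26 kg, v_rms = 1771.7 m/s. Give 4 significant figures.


Step 1: v_rms^2 = 1771.7^2 = 3.139e+06
Step 2: n*m = 2.591e+25*8.775e-26 = 2.274
Step 3: P = (1/3)*2.274*3.139e+06 = 2.379e+06 Pa

2.379e+06


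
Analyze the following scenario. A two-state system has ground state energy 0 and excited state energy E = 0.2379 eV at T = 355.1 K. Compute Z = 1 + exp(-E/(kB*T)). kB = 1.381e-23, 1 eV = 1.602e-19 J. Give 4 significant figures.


Step 1: Compute beta*E = E*eV/(kB*T) = 0.2379*1.602e-19/(1.381e-23*355.1) = 7.772
Step 2: exp(-beta*E) = exp(-7.772) = 0.0004215
Step 3: Z = 1 + 0.0004215 = 1

1


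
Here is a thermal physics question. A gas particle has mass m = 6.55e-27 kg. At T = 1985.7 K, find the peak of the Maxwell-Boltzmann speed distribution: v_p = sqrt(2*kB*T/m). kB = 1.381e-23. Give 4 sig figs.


Step 1: Numerator = 2*kB*T = 2*1.381e-23*1985.7 = 5.485e-20
Step 2: Ratio = 5.485e-20 / 6.55e-27 = 8.373e+06
Step 3: v_p = sqrt(8.373e+06) = 2894 m/s

2894


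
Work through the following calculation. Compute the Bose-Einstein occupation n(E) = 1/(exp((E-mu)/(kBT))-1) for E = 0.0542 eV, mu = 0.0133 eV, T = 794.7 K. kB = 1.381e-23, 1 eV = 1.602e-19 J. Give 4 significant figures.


Step 1: (E - mu) = 0.0409 eV
Step 2: x = (E-mu)*eV/(kB*T) = 0.0409*1.602e-19/(1.381e-23*794.7) = 0.597
Step 3: exp(x) = 1.817
Step 4: n = 1/(exp(x)-1) = 1.224

1.224


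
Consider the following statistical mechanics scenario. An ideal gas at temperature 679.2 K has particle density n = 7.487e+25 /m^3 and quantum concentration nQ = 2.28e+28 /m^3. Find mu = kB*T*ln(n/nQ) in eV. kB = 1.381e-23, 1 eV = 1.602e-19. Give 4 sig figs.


Step 1: n/nQ = 7.487e+25/2.28e+28 = 0.003284
Step 2: ln(n/nQ) = -5.719
Step 3: mu = kB*T*ln(n/nQ) = 9.38e-21*-5.719 = -5.364e-20 J
Step 4: Convert to eV: -5.364e-20/1.602e-19 = -0.3348 eV

-0.3348


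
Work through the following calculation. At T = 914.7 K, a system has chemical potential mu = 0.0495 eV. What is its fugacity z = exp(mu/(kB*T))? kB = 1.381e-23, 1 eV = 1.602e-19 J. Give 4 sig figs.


Step 1: Convert mu to Joules: 0.0495*1.602e-19 = 7.93e-21 J
Step 2: kB*T = 1.381e-23*914.7 = 1.263e-20 J
Step 3: mu/(kB*T) = 0.6278
Step 4: z = exp(0.6278) = 1.873

1.873


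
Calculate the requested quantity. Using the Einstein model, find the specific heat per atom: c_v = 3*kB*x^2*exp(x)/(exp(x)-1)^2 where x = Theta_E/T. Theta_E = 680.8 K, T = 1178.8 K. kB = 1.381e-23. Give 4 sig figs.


Step 1: x = Theta_E/T = 680.8/1178.8 = 0.5775
Step 2: x^2 = 0.3335
Step 3: exp(x) = 1.782
Step 4: c_v = 3*1.381e-23*0.3335*1.782/(1.782-1)^2 = 4.03e-23

4.03e-23


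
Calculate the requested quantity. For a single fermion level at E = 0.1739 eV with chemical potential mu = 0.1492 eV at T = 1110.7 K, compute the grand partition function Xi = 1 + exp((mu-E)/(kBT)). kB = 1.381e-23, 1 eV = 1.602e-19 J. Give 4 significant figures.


Step 1: (mu - E) = 0.1492 - 0.1739 = -0.0247 eV
Step 2: x = (mu-E)*eV/(kB*T) = -0.0247*1.602e-19/(1.381e-23*1110.7) = -0.258
Step 3: exp(x) = 0.7726
Step 4: Xi = 1 + 0.7726 = 1.773

1.773


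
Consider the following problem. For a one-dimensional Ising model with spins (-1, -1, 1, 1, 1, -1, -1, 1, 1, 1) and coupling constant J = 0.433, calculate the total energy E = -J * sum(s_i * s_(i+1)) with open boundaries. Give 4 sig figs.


Step 1: Nearest-neighbor products: 1, -1, 1, 1, -1, 1, -1, 1, 1
Step 2: Sum of products = 3
Step 3: E = -0.433 * 3 = -1.299

-1.299


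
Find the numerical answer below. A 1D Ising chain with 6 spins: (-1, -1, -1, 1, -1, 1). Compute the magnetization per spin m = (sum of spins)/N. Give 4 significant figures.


Step 1: Count up spins (+1): 2, down spins (-1): 4
Step 2: Total magnetization M = 2 - 4 = -2
Step 3: m = M/N = -2/6 = -0.3333

-0.3333


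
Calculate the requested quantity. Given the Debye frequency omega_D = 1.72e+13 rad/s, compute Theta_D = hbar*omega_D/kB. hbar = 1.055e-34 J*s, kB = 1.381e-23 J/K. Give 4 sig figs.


Step 1: hbar*omega_D = 1.055e-34 * 1.72e+13 = 1.815e-21 J
Step 2: Theta_D = 1.815e-21 / 1.381e-23
Step 3: Theta_D = 131.4 K

131.4


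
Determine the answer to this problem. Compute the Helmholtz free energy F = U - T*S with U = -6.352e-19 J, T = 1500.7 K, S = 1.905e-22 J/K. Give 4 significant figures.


Step 1: T*S = 1500.7 * 1.905e-22 = 2.859e-19 J
Step 2: F = U - T*S = -6.352e-19 - 2.859e-19
Step 3: F = -9.211e-19 J

-9.211e-19


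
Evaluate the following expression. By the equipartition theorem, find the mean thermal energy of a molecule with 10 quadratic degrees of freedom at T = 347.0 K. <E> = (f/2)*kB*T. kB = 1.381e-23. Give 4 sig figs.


Step 1: f/2 = 10/2 = 5
Step 2: kB*T = 1.381e-23 * 347.0 = 4.792e-21
Step 3: <E> = 5 * 4.792e-21 = 2.396e-20 J

2.396e-20


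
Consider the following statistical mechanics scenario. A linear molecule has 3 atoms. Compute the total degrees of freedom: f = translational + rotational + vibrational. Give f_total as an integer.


Step 1: Translational DOF = 3
Step 2: Rotational DOF (linear) = 2
Step 3: Vibrational DOF = 3*3 - 5 = 4
Step 4: Total = 3 + 2 + 4 = 9

9


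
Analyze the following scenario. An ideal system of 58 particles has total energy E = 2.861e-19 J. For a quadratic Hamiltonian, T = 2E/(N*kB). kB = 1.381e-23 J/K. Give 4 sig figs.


Step 1: Numerator = 2*E = 2*2.861e-19 = 5.722e-19 J
Step 2: Denominator = N*kB = 58*1.381e-23 = 8.01e-22
Step 3: T = 5.722e-19 / 8.01e-22 = 714.4 K

714.4


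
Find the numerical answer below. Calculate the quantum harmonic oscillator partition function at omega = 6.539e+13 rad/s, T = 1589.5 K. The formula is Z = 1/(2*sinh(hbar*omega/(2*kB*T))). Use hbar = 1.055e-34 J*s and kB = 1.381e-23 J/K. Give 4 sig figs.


Step 1: Compute x = hbar*omega/(kB*T) = 1.055e-34*6.539e+13/(1.381e-23*1589.5) = 0.3143
Step 2: x/2 = 0.1571
Step 3: sinh(x/2) = 0.1578
Step 4: Z = 1/(2*0.1578) = 3.169

3.169


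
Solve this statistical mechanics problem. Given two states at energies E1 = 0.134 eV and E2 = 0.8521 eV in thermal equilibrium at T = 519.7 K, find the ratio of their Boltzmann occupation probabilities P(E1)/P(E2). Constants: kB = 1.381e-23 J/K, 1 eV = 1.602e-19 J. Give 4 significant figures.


Step 1: Compute energy difference dE = E1 - E2 = 0.134 - 0.8521 = -0.7181 eV
Step 2: Convert to Joules: dE_J = -0.7181 * 1.602e-19 = -1.15e-19 J
Step 3: Compute exponent = -dE_J / (kB * T) = -(-1.15e-19) / (1.381e-23 * 519.7) = 16.03
Step 4: P(E1)/P(E2) = exp(16.03) = 9.146e+06

9.146e+06


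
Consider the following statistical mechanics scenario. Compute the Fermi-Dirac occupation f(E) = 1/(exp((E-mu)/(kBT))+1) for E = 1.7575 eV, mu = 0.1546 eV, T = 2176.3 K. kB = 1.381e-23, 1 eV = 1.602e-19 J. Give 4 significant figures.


Step 1: (E - mu) = 1.7575 - 0.1546 = 1.603 eV
Step 2: Convert: (E-mu)*eV = 2.568e-19 J
Step 3: x = (E-mu)*eV/(kB*T) = 8.544
Step 4: f = 1/(exp(8.544)+1) = 0.0001947

0.0001947


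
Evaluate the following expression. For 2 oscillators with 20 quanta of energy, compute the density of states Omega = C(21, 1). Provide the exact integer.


Step 1: Use binomial coefficient C(21, 1)
Step 2: Numerator = 21! / 20!
Step 3: Denominator = 1!
Step 4: Omega = 21

21


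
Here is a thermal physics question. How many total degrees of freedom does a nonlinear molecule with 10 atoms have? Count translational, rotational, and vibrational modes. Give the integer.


Step 1: Translational DOF = 3
Step 2: Rotational DOF (nonlinear) = 3
Step 3: Vibrational DOF = 3*10 - 6 = 24
Step 4: Total = 3 + 3 + 24 = 30

30


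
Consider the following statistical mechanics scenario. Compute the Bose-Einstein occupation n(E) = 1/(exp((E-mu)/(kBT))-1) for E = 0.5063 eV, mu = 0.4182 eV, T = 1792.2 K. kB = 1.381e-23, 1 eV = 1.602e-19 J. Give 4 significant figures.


Step 1: (E - mu) = 0.0881 eV
Step 2: x = (E-mu)*eV/(kB*T) = 0.0881*1.602e-19/(1.381e-23*1792.2) = 0.5702
Step 3: exp(x) = 1.769
Step 4: n = 1/(exp(x)-1) = 1.301

1.301


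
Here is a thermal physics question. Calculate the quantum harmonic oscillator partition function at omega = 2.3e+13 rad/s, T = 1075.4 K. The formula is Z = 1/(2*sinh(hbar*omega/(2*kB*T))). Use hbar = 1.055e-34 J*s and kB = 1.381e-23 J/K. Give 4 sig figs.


Step 1: Compute x = hbar*omega/(kB*T) = 1.055e-34*2.3e+13/(1.381e-23*1075.4) = 0.1634
Step 2: x/2 = 0.08169
Step 3: sinh(x/2) = 0.08178
Step 4: Z = 1/(2*0.08178) = 6.114

6.114


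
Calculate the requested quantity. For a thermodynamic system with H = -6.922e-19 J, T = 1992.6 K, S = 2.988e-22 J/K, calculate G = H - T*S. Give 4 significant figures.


Step 1: T*S = 1992.6 * 2.988e-22 = 5.954e-19 J
Step 2: G = H - T*S = -6.922e-19 - 5.954e-19
Step 3: G = -1.288e-18 J

-1.288e-18


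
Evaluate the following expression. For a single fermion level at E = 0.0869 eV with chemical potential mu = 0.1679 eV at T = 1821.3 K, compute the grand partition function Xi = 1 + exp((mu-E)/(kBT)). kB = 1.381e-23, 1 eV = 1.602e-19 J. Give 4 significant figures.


Step 1: (mu - E) = 0.1679 - 0.0869 = 0.081 eV
Step 2: x = (mu-E)*eV/(kB*T) = 0.081*1.602e-19/(1.381e-23*1821.3) = 0.5159
Step 3: exp(x) = 1.675
Step 4: Xi = 1 + 1.675 = 2.675

2.675


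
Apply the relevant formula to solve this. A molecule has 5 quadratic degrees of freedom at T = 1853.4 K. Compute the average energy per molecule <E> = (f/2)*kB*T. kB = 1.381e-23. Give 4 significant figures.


Step 1: f/2 = 5/2 = 2.5
Step 2: kB*T = 1.381e-23 * 1853.4 = 2.56e-20
Step 3: <E> = 2.5 * 2.56e-20 = 6.399e-20 J

6.399e-20


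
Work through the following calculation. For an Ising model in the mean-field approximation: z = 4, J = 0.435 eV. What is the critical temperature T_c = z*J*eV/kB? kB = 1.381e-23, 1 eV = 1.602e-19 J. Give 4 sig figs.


Step 1: z*J = 4*0.435 = 1.74 eV
Step 2: Convert to Joules: 1.74*1.602e-19 = 2.787e-19 J
Step 3: T_c = 2.787e-19 / 1.381e-23 = 2.018e+04 K

2.018e+04


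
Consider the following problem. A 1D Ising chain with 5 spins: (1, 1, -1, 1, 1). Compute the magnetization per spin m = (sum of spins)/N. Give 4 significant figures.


Step 1: Count up spins (+1): 4, down spins (-1): 1
Step 2: Total magnetization M = 4 - 1 = 3
Step 3: m = M/N = 3/5 = 0.6

0.6


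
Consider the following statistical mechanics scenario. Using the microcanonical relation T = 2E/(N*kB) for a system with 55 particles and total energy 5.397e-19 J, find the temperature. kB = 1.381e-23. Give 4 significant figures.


Step 1: Numerator = 2*E = 2*5.397e-19 = 1.079e-18 J
Step 2: Denominator = N*kB = 55*1.381e-23 = 7.595e-22
Step 3: T = 1.079e-18 / 7.595e-22 = 1421 K

1421


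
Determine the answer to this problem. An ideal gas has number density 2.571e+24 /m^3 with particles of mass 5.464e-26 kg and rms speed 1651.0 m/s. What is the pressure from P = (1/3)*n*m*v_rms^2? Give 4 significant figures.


Step 1: v_rms^2 = 1651.0^2 = 2.726e+06
Step 2: n*m = 2.571e+24*5.464e-26 = 0.1405
Step 3: P = (1/3)*0.1405*2.726e+06 = 1.276e+05 Pa

1.276e+05


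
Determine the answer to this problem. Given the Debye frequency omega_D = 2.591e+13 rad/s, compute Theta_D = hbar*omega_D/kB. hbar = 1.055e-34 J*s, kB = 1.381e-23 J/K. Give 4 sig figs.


Step 1: hbar*omega_D = 1.055e-34 * 2.591e+13 = 2.734e-21 J
Step 2: Theta_D = 2.734e-21 / 1.381e-23
Step 3: Theta_D = 197.9 K

197.9


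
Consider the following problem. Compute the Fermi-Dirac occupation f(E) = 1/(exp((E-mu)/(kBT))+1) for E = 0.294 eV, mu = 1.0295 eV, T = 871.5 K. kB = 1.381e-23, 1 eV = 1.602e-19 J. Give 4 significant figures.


Step 1: (E - mu) = 0.294 - 1.0295 = -0.7355 eV
Step 2: Convert: (E-mu)*eV = -1.178e-19 J
Step 3: x = (E-mu)*eV/(kB*T) = -9.79
Step 4: f = 1/(exp(-9.79)+1) = 0.9999

0.9999


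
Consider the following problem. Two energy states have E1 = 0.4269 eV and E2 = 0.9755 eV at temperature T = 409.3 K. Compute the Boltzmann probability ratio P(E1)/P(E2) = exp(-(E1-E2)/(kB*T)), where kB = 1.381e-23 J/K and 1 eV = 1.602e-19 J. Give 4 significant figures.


Step 1: Compute energy difference dE = E1 - E2 = 0.4269 - 0.9755 = -0.5486 eV
Step 2: Convert to Joules: dE_J = -0.5486 * 1.602e-19 = -8.789e-20 J
Step 3: Compute exponent = -dE_J / (kB * T) = -(-8.789e-20) / (1.381e-23 * 409.3) = 15.55
Step 4: P(E1)/P(E2) = exp(15.55) = 5.656e+06

5.656e+06


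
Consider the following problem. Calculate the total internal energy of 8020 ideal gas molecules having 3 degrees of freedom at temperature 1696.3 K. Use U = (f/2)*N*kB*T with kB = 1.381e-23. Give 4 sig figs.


Step 1: f/2 = 3/2 = 1.5
Step 2: N*kB*T = 8020*1.381e-23*1696.3 = 1.879e-16
Step 3: U = 1.5 * 1.879e-16 = 2.818e-16 J

2.818e-16


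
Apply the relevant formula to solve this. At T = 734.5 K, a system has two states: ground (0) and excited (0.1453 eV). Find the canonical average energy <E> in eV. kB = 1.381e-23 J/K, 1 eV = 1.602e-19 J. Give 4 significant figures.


Step 1: beta*E = 0.1453*1.602e-19/(1.381e-23*734.5) = 2.295
Step 2: exp(-beta*E) = 0.1008
Step 3: <E> = 0.1453*0.1008/(1+0.1008) = 0.0133 eV

0.0133


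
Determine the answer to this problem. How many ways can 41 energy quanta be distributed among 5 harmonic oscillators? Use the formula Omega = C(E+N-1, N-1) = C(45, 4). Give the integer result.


Step 1: Use binomial coefficient C(45, 4)
Step 2: Numerator = 45! / 41!
Step 3: Denominator = 4!
Step 4: Omega = 148995

148995


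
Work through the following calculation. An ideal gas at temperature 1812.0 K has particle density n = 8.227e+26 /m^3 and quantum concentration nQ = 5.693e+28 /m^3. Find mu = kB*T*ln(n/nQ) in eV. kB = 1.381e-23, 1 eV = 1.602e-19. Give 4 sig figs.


Step 1: n/nQ = 8.227e+26/5.693e+28 = 0.01445
Step 2: ln(n/nQ) = -4.237
Step 3: mu = kB*T*ln(n/nQ) = 2.502e-20*-4.237 = -1.06e-19 J
Step 4: Convert to eV: -1.06e-19/1.602e-19 = -0.6618 eV

-0.6618


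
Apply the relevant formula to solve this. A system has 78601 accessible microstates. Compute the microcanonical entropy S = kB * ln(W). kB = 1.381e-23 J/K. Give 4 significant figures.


Step 1: ln(W) = ln(78601) = 11.27
Step 2: S = kB * ln(W) = 1.381e-23 * 11.27
Step 3: S = 1.557e-22 J/K

1.557e-22


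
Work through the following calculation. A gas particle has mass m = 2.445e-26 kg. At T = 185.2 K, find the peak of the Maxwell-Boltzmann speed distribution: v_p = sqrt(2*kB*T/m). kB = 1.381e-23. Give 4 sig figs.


Step 1: Numerator = 2*kB*T = 2*1.381e-23*185.2 = 5.115e-21
Step 2: Ratio = 5.115e-21 / 2.445e-26 = 2.092e+05
Step 3: v_p = sqrt(2.092e+05) = 457.4 m/s

457.4


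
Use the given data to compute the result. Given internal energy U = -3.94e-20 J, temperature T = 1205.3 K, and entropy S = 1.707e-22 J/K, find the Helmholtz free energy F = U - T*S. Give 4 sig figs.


Step 1: T*S = 1205.3 * 1.707e-22 = 2.057e-19 J
Step 2: F = U - T*S = -3.94e-20 - 2.057e-19
Step 3: F = -2.451e-19 J

-2.451e-19


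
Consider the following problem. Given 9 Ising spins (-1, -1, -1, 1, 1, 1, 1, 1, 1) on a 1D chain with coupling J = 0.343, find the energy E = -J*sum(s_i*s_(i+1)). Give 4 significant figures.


Step 1: Nearest-neighbor products: 1, 1, -1, 1, 1, 1, 1, 1
Step 2: Sum of products = 6
Step 3: E = -0.343 * 6 = -2.058

-2.058


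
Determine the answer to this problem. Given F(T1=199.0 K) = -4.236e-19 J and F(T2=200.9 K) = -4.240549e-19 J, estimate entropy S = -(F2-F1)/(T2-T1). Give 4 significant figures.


Step 1: dF = F2 - F1 = -4.240549e-19 - (-4.236e-19) = -4.549e-22 J
Step 2: dT = T2 - T1 = 200.9 - 199.0 = 1.9 K
Step 3: S = -dF/dT = -(-4.549e-22)/1.9 = 2.394e-22 J/K

2.394e-22


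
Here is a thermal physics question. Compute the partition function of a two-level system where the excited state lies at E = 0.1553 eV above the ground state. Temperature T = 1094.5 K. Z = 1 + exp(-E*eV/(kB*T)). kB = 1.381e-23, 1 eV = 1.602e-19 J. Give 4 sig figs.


Step 1: Compute beta*E = E*eV/(kB*T) = 0.1553*1.602e-19/(1.381e-23*1094.5) = 1.646
Step 2: exp(-beta*E) = exp(-1.646) = 0.1928
Step 3: Z = 1 + 0.1928 = 1.193

1.193


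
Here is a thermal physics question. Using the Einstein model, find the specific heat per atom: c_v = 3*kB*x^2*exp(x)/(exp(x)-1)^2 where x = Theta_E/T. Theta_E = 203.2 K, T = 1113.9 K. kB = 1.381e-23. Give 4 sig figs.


Step 1: x = Theta_E/T = 203.2/1113.9 = 0.1824
Step 2: x^2 = 0.03328
Step 3: exp(x) = 1.2
Step 4: c_v = 3*1.381e-23*0.03328*1.2/(1.2-1)^2 = 4.132e-23

4.132e-23


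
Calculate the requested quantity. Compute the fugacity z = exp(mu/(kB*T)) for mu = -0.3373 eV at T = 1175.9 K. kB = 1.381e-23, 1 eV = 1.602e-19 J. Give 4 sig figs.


Step 1: Convert mu to Joules: -0.3373*1.602e-19 = -5.404e-20 J
Step 2: kB*T = 1.381e-23*1175.9 = 1.624e-20 J
Step 3: mu/(kB*T) = -3.327
Step 4: z = exp(-3.327) = 0.03588

0.03588


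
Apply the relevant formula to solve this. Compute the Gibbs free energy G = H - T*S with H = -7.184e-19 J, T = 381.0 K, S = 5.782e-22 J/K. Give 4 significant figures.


Step 1: T*S = 381.0 * 5.782e-22 = 2.203e-19 J
Step 2: G = H - T*S = -7.184e-19 - 2.203e-19
Step 3: G = -9.387e-19 J

-9.387e-19


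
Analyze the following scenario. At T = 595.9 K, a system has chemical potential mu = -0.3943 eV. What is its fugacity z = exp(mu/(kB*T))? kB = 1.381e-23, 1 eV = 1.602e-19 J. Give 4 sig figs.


Step 1: Convert mu to Joules: -0.3943*1.602e-19 = -6.317e-20 J
Step 2: kB*T = 1.381e-23*595.9 = 8.229e-21 J
Step 3: mu/(kB*T) = -7.676
Step 4: z = exp(-7.676) = 0.0004639

0.0004639


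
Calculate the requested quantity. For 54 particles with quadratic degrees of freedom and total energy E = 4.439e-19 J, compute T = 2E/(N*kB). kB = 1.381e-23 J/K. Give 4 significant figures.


Step 1: Numerator = 2*E = 2*4.439e-19 = 8.878e-19 J
Step 2: Denominator = N*kB = 54*1.381e-23 = 7.457e-22
Step 3: T = 8.878e-19 / 7.457e-22 = 1190 K

1190


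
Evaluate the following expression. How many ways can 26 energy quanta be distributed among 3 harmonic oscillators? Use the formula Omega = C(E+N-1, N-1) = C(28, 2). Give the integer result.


Step 1: Use binomial coefficient C(28, 2)
Step 2: Numerator = 28! / 26!
Step 3: Denominator = 2!
Step 4: Omega = 378

378


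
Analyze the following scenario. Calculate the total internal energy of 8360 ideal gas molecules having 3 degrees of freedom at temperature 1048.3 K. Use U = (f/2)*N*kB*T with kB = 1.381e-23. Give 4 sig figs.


Step 1: f/2 = 3/2 = 1.5
Step 2: N*kB*T = 8360*1.381e-23*1048.3 = 1.21e-16
Step 3: U = 1.5 * 1.21e-16 = 1.815e-16 J

1.815e-16


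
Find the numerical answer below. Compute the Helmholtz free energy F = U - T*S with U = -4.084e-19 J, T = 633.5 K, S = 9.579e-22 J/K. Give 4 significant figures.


Step 1: T*S = 633.5 * 9.579e-22 = 6.068e-19 J
Step 2: F = U - T*S = -4.084e-19 - 6.068e-19
Step 3: F = -1.015e-18 J

-1.015e-18


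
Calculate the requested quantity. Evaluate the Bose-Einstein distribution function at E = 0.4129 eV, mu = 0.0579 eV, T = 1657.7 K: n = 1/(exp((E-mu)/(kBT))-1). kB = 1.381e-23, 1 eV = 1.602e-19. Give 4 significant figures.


Step 1: (E - mu) = 0.355 eV
Step 2: x = (E-mu)*eV/(kB*T) = 0.355*1.602e-19/(1.381e-23*1657.7) = 2.484
Step 3: exp(x) = 11.99
Step 4: n = 1/(exp(x)-1) = 0.09098

0.09098


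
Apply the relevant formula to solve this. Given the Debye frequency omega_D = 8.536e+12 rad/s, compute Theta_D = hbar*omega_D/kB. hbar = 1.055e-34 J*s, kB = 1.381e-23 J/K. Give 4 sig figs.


Step 1: hbar*omega_D = 1.055e-34 * 8.536e+12 = 9.005e-22 J
Step 2: Theta_D = 9.005e-22 / 1.381e-23
Step 3: Theta_D = 65.21 K

65.21


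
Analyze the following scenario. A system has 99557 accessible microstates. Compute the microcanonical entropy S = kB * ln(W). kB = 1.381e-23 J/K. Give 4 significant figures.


Step 1: ln(W) = ln(99557) = 11.51
Step 2: S = kB * ln(W) = 1.381e-23 * 11.51
Step 3: S = 1.589e-22 J/K

1.589e-22


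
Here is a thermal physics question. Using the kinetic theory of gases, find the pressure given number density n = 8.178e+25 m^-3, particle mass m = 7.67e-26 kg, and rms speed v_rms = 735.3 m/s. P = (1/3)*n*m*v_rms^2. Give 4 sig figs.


Step 1: v_rms^2 = 735.3^2 = 5.407e+05
Step 2: n*m = 8.178e+25*7.67e-26 = 6.273
Step 3: P = (1/3)*6.273*5.407e+05 = 1.13e+06 Pa

1.13e+06


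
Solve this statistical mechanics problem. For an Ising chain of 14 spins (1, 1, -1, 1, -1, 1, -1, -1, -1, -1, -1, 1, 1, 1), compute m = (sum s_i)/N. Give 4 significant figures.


Step 1: Count up spins (+1): 7, down spins (-1): 7
Step 2: Total magnetization M = 7 - 7 = 0
Step 3: m = M/N = 0/14 = 0

0


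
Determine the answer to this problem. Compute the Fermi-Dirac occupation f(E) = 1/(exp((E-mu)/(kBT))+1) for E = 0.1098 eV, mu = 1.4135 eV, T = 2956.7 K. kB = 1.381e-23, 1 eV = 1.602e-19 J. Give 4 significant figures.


Step 1: (E - mu) = 0.1098 - 1.4135 = -1.304 eV
Step 2: Convert: (E-mu)*eV = -2.089e-19 J
Step 3: x = (E-mu)*eV/(kB*T) = -5.115
Step 4: f = 1/(exp(-5.115)+1) = 0.994

0.994


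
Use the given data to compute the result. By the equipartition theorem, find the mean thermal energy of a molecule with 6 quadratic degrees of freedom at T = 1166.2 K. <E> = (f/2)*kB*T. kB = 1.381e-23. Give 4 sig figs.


Step 1: f/2 = 6/2 = 3
Step 2: kB*T = 1.381e-23 * 1166.2 = 1.611e-20
Step 3: <E> = 3 * 1.611e-20 = 4.832e-20 J

4.832e-20


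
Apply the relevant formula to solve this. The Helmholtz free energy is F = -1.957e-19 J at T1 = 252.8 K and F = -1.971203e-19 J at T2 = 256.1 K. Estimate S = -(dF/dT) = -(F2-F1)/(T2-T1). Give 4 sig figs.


Step 1: dF = F2 - F1 = -1.971203e-19 - (-1.957e-19) = -1.4203e-21 J
Step 2: dT = T2 - T1 = 256.1 - 252.8 = 3.3 K
Step 3: S = -dF/dT = -(-1.4203e-21)/3.3 = 4.304e-22 J/K

4.304e-22


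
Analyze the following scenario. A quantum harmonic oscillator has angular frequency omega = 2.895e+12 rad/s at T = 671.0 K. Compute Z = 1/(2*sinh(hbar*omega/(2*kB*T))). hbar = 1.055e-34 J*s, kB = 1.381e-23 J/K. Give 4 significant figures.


Step 1: Compute x = hbar*omega/(kB*T) = 1.055e-34*2.895e+12/(1.381e-23*671.0) = 0.03296
Step 2: x/2 = 0.01648
Step 3: sinh(x/2) = 0.01648
Step 4: Z = 1/(2*0.01648) = 30.34

30.34


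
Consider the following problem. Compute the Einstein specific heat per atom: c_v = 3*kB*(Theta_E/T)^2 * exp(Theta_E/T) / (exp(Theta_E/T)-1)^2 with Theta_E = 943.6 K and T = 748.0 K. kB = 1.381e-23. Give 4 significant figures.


Step 1: x = Theta_E/T = 943.6/748.0 = 1.261
Step 2: x^2 = 1.591
Step 3: exp(x) = 3.531
Step 4: c_v = 3*1.381e-23*1.591*3.531/(3.531-1)^2 = 3.635e-23

3.635e-23


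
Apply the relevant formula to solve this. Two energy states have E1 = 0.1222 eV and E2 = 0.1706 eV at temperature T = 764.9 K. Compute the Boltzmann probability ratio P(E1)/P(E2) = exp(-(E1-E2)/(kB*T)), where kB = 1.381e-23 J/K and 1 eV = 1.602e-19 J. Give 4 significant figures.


Step 1: Compute energy difference dE = E1 - E2 = 0.1222 - 0.1706 = -0.0484 eV
Step 2: Convert to Joules: dE_J = -0.0484 * 1.602e-19 = -7.754e-21 J
Step 3: Compute exponent = -dE_J / (kB * T) = -(-7.754e-21) / (1.381e-23 * 764.9) = 0.734
Step 4: P(E1)/P(E2) = exp(0.734) = 2.083

2.083


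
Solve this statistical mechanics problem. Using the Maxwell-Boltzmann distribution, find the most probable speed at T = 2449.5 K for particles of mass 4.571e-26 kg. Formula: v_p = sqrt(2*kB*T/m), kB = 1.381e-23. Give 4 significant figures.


Step 1: Numerator = 2*kB*T = 2*1.381e-23*2449.5 = 6.766e-20
Step 2: Ratio = 6.766e-20 / 4.571e-26 = 1.48e+06
Step 3: v_p = sqrt(1.48e+06) = 1217 m/s

1217


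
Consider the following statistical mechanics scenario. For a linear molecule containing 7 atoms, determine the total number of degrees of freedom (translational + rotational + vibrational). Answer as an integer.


Step 1: Translational DOF = 3
Step 2: Rotational DOF (linear) = 2
Step 3: Vibrational DOF = 3*7 - 5 = 16
Step 4: Total = 3 + 2 + 16 = 21

21


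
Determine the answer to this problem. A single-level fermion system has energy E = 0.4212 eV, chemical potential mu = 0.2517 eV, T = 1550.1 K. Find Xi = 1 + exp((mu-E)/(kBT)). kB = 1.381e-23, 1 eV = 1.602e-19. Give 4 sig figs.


Step 1: (mu - E) = 0.2517 - 0.4212 = -0.1695 eV
Step 2: x = (mu-E)*eV/(kB*T) = -0.1695*1.602e-19/(1.381e-23*1550.1) = -1.268
Step 3: exp(x) = 0.2813
Step 4: Xi = 1 + 0.2813 = 1.281

1.281


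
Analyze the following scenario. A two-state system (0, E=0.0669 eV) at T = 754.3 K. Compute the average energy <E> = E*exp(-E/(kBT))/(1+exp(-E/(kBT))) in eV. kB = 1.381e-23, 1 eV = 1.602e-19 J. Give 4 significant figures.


Step 1: beta*E = 0.0669*1.602e-19/(1.381e-23*754.3) = 1.029
Step 2: exp(-beta*E) = 0.3574
Step 3: <E> = 0.0669*0.3574/(1+0.3574) = 0.01762 eV

0.01762


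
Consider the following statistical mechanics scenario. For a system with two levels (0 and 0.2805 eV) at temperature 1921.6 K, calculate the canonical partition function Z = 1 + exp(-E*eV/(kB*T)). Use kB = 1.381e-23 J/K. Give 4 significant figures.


Step 1: Compute beta*E = E*eV/(kB*T) = 0.2805*1.602e-19/(1.381e-23*1921.6) = 1.693
Step 2: exp(-beta*E) = exp(-1.693) = 0.1839
Step 3: Z = 1 + 0.1839 = 1.184

1.184


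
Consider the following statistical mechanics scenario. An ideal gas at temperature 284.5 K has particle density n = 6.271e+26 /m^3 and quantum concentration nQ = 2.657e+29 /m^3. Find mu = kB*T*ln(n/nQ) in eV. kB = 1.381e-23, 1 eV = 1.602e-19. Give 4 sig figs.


Step 1: n/nQ = 6.271e+26/2.657e+29 = 0.00236
Step 2: ln(n/nQ) = -6.049
Step 3: mu = kB*T*ln(n/nQ) = 3.929e-21*-6.049 = -2.377e-20 J
Step 4: Convert to eV: -2.377e-20/1.602e-19 = -0.1484 eV

-0.1484


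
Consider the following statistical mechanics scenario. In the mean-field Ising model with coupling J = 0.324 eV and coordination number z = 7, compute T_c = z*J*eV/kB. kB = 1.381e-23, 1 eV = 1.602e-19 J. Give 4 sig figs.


Step 1: z*J = 7*0.324 = 2.268 eV
Step 2: Convert to Joules: 2.268*1.602e-19 = 3.633e-19 J
Step 3: T_c = 3.633e-19 / 1.381e-23 = 2.631e+04 K

2.631e+04


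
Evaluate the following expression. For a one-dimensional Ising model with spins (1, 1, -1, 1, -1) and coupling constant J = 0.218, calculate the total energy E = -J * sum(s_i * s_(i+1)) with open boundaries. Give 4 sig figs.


Step 1: Nearest-neighbor products: 1, -1, -1, -1
Step 2: Sum of products = -2
Step 3: E = -0.218 * -2 = 0.436

0.436


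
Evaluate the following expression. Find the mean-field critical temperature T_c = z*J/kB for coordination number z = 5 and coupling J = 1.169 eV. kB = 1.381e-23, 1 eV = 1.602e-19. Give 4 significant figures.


Step 1: z*J = 5*1.169 = 5.845 eV
Step 2: Convert to Joules: 5.845*1.602e-19 = 9.364e-19 J
Step 3: T_c = 9.364e-19 / 1.381e-23 = 6.78e+04 K

6.78e+04


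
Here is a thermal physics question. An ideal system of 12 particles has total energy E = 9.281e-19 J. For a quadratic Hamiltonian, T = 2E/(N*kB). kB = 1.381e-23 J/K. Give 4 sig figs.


Step 1: Numerator = 2*E = 2*9.281e-19 = 1.856e-18 J
Step 2: Denominator = N*kB = 12*1.381e-23 = 1.657e-22
Step 3: T = 1.856e-18 / 1.657e-22 = 1.12e+04 K

1.12e+04


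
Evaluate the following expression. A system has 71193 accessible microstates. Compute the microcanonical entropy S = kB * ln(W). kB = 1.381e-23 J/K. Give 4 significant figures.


Step 1: ln(W) = ln(71193) = 11.17
Step 2: S = kB * ln(W) = 1.381e-23 * 11.17
Step 3: S = 1.543e-22 J/K

1.543e-22


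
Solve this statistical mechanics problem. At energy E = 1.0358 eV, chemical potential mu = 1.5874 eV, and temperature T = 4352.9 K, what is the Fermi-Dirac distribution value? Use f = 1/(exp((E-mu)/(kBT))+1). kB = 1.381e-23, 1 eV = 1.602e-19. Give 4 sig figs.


Step 1: (E - mu) = 1.0358 - 1.5874 = -0.5516 eV
Step 2: Convert: (E-mu)*eV = -8.837e-20 J
Step 3: x = (E-mu)*eV/(kB*T) = -1.47
Step 4: f = 1/(exp(-1.47)+1) = 0.8131

0.8131


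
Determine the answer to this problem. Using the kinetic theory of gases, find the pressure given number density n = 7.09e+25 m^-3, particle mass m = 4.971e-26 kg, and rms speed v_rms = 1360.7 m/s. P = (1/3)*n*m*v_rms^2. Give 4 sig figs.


Step 1: v_rms^2 = 1360.7^2 = 1.852e+06
Step 2: n*m = 7.09e+25*4.971e-26 = 3.524
Step 3: P = (1/3)*3.524*1.852e+06 = 2.175e+06 Pa

2.175e+06


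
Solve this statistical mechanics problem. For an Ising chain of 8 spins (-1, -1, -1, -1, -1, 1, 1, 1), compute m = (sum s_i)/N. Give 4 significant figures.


Step 1: Count up spins (+1): 3, down spins (-1): 5
Step 2: Total magnetization M = 3 - 5 = -2
Step 3: m = M/N = -2/8 = -0.25

-0.25


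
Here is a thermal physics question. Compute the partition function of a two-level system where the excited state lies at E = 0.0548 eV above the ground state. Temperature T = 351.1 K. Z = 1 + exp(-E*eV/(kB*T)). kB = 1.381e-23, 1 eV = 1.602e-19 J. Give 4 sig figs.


Step 1: Compute beta*E = E*eV/(kB*T) = 0.0548*1.602e-19/(1.381e-23*351.1) = 1.811
Step 2: exp(-beta*E) = exp(-1.811) = 0.1636
Step 3: Z = 1 + 0.1636 = 1.164

1.164


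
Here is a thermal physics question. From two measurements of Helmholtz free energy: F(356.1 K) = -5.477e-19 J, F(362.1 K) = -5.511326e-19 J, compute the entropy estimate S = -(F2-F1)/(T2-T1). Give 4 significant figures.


Step 1: dF = F2 - F1 = -5.511326e-19 - (-5.477e-19) = -3.4326e-21 J
Step 2: dT = T2 - T1 = 362.1 - 356.1 = 6 K
Step 3: S = -dF/dT = -(-3.4326e-21)/6 = 5.721e-22 J/K

5.721e-22


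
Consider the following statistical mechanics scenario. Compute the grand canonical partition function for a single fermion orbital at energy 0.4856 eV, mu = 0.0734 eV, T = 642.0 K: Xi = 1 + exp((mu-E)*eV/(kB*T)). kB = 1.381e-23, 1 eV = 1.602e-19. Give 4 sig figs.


Step 1: (mu - E) = 0.0734 - 0.4856 = -0.4122 eV
Step 2: x = (mu-E)*eV/(kB*T) = -0.4122*1.602e-19/(1.381e-23*642.0) = -7.448
Step 3: exp(x) = 0.0005826
Step 4: Xi = 1 + 0.0005826 = 1.001

1.001


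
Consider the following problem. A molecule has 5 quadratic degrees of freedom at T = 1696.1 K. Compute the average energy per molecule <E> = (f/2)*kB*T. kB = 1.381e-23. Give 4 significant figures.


Step 1: f/2 = 5/2 = 2.5
Step 2: kB*T = 1.381e-23 * 1696.1 = 2.342e-20
Step 3: <E> = 2.5 * 2.342e-20 = 5.856e-20 J

5.856e-20


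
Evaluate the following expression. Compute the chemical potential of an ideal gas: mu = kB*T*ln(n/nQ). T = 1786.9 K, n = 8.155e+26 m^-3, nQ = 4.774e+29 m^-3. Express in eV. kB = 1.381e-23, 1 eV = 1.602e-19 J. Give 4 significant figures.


Step 1: n/nQ = 8.155e+26/4.774e+29 = 0.001708
Step 2: ln(n/nQ) = -6.372
Step 3: mu = kB*T*ln(n/nQ) = 2.468e-20*-6.372 = -1.573e-19 J
Step 4: Convert to eV: -1.573e-19/1.602e-19 = -0.9816 eV

-0.9816


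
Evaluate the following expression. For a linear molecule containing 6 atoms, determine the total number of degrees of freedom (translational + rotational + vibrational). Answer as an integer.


Step 1: Translational DOF = 3
Step 2: Rotational DOF (linear) = 2
Step 3: Vibrational DOF = 3*6 - 5 = 13
Step 4: Total = 3 + 2 + 13 = 18

18


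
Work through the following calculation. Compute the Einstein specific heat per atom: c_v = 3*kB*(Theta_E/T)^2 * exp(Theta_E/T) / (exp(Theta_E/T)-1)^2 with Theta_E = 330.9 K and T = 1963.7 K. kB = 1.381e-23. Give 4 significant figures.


Step 1: x = Theta_E/T = 330.9/1963.7 = 0.1685
Step 2: x^2 = 0.0284
Step 3: exp(x) = 1.184
Step 4: c_v = 3*1.381e-23*0.0284*1.184/(1.184-1)^2 = 4.133e-23

4.133e-23


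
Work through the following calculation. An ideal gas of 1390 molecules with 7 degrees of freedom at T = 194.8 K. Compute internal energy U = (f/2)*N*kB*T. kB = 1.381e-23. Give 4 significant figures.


Step 1: f/2 = 7/2 = 3.5
Step 2: N*kB*T = 1390*1.381e-23*194.8 = 3.739e-18
Step 3: U = 3.5 * 3.739e-18 = 1.309e-17 J

1.309e-17


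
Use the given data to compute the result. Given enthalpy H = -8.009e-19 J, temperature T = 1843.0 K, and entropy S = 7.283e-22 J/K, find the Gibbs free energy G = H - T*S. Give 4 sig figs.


Step 1: T*S = 1843.0 * 7.283e-22 = 1.342e-18 J
Step 2: G = H - T*S = -8.009e-19 - 1.342e-18
Step 3: G = -2.143e-18 J

-2.143e-18


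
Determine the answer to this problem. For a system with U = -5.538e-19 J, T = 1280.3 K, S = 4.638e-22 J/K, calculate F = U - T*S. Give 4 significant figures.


Step 1: T*S = 1280.3 * 4.638e-22 = 5.938e-19 J
Step 2: F = U - T*S = -5.538e-19 - 5.938e-19
Step 3: F = -1.148e-18 J

-1.148e-18


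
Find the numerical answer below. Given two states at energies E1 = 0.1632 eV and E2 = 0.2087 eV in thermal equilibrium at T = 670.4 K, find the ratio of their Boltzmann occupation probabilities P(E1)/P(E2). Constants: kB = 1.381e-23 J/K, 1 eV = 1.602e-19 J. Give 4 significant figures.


Step 1: Compute energy difference dE = E1 - E2 = 0.1632 - 0.2087 = -0.0455 eV
Step 2: Convert to Joules: dE_J = -0.0455 * 1.602e-19 = -7.289e-21 J
Step 3: Compute exponent = -dE_J / (kB * T) = -(-7.289e-21) / (1.381e-23 * 670.4) = 0.7873
Step 4: P(E1)/P(E2) = exp(0.7873) = 2.197

2.197


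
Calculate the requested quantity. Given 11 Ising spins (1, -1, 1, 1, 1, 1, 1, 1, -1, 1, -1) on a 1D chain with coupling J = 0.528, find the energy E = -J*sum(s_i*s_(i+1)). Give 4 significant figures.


Step 1: Nearest-neighbor products: -1, -1, 1, 1, 1, 1, 1, -1, -1, -1
Step 2: Sum of products = 0
Step 3: E = -0.528 * 0 = 0

0


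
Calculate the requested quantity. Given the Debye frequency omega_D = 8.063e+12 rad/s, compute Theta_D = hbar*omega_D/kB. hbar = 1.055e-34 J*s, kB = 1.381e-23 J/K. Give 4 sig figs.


Step 1: hbar*omega_D = 1.055e-34 * 8.063e+12 = 8.506e-22 J
Step 2: Theta_D = 8.506e-22 / 1.381e-23
Step 3: Theta_D = 61.6 K

61.6


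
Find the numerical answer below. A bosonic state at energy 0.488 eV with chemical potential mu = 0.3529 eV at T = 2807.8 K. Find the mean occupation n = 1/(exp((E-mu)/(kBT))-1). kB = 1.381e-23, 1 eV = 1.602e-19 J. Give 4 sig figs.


Step 1: (E - mu) = 0.1351 eV
Step 2: x = (E-mu)*eV/(kB*T) = 0.1351*1.602e-19/(1.381e-23*2807.8) = 0.5582
Step 3: exp(x) = 1.747
Step 4: n = 1/(exp(x)-1) = 1.338

1.338


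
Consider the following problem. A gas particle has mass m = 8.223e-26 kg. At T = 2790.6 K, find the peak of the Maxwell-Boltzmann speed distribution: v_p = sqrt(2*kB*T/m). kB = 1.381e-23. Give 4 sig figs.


Step 1: Numerator = 2*kB*T = 2*1.381e-23*2790.6 = 7.708e-20
Step 2: Ratio = 7.708e-20 / 8.223e-26 = 9.373e+05
Step 3: v_p = sqrt(9.373e+05) = 968.2 m/s

968.2


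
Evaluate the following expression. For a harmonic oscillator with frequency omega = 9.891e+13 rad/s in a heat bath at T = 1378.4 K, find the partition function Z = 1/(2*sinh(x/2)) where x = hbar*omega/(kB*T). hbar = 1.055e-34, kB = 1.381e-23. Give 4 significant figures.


Step 1: Compute x = hbar*omega/(kB*T) = 1.055e-34*9.891e+13/(1.381e-23*1378.4) = 0.5482
Step 2: x/2 = 0.2741
Step 3: sinh(x/2) = 0.2775
Step 4: Z = 1/(2*0.2775) = 1.802

1.802


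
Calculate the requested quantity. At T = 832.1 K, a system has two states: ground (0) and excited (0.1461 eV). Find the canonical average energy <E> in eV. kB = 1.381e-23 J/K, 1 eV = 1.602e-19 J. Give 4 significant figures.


Step 1: beta*E = 0.1461*1.602e-19/(1.381e-23*832.1) = 2.037
Step 2: exp(-beta*E) = 0.1304
Step 3: <E> = 0.1461*0.1304/(1+0.1304) = 0.01686 eV

0.01686


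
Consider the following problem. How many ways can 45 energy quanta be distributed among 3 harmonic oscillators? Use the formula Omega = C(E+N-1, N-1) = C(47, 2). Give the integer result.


Step 1: Use binomial coefficient C(47, 2)
Step 2: Numerator = 47! / 45!
Step 3: Denominator = 2!
Step 4: Omega = 1081

1081


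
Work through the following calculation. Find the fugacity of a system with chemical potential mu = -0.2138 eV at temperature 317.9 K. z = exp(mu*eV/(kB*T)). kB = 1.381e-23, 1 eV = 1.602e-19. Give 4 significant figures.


Step 1: Convert mu to Joules: -0.2138*1.602e-19 = -3.425e-20 J
Step 2: kB*T = 1.381e-23*317.9 = 4.39e-21 J
Step 3: mu/(kB*T) = -7.802
Step 4: z = exp(-7.802) = 0.0004091

0.0004091
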